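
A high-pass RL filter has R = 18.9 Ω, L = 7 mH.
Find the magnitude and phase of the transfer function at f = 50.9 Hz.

Step 1 — Angular frequency: ω = 2π·50.9 = 319.8 rad/s.
Step 2 — Transfer function: H(jω) = jωL/(R + jωL).
Step 3 — Numerator jωL = j·2.239; denominator R + jωL = 18.9 + j2.239.
Step 4 — H = 0.01384 + j0.1168.
Step 5 — Magnitude: |H| = 0.1176 (-18.6 dB); phase: φ = 83.2°.

|H| = 0.1176 (-18.6 dB), φ = 83.2°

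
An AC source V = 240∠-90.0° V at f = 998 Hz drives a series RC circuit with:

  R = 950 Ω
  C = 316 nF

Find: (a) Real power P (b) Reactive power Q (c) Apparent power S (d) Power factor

Step 1 — Angular frequency: ω = 2π·f = 2π·998 = 6271 rad/s.
Step 2 — Component impedances:
  R: Z = R = 950 Ω
  C: Z = 1/(jωC) = -j/(ω·C) = 0 - j504.7 Ω
Step 3 — Series combination: Z_total = R + C = 950 - j504.7 Ω = 1076∠-28.0° Ω.
Step 4 — Source phasor: V = 240∠-90.0° V = 0 - j240 V.
Step 5 — Current: I = V / Z = 0.1047 - j0.197 A = 0.2231∠-62.0° A.
Step 6 — Complex power: S = V·I* = 47.29 - j25.12 VA.
Step 7 — Real power: P = Re(S) = 47.29 W.
Step 8 — Reactive power: Q = Im(S) = -25.12 VAR.
Step 9 — Apparent power: |S| = 53.55 VA.
Step 10 — Power factor: PF = P/|S| = 0.8831 (leading).

(a) P = 47.29 W  (b) Q = -25.12 VAR  (c) S = 53.55 VA  (d) PF = 0.8831 (leading)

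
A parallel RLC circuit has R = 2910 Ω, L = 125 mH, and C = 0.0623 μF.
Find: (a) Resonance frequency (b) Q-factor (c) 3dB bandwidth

Step 1 — Resonance: ω₀ = 1/√(LC) = 1/√(0.125·6.23e-08) = 1.133e+04 rad/s.
Step 2 — f₀ = ω₀/(2π) = 1804 Hz.
Step 3 — Parallel Q: Q = R/(ω₀L) = 2910/(1.133e+04·0.125) = 2.054.
Step 4 — Bandwidth: Δω = ω₀/Q = 5516 rad/s; BW = Δω/(2π) = 877.9 Hz.

(a) f₀ = 1804 Hz  (b) Q = 2.054  (c) BW = 877.9 Hz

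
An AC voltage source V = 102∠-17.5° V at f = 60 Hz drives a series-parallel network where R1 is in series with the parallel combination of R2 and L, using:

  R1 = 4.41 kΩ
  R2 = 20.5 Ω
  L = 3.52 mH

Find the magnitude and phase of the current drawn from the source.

Step 1 — Angular frequency: ω = 2π·f = 2π·60 = 377 rad/s.
Step 2 — Component impedances:
  R1: Z = R = 4410 Ω
  R2: Z = R = 20.5 Ω
  L: Z = jωL = j·377·0.00352 = 0 + j1.327 Ω
Step 3 — Parallel branch: R2 || L = 1/(1/R2 + 1/L) = 0.08554 + j1.321 Ω.
Step 4 — Series with R1: Z_total = R1 + (R2 || L) = 4410 + j1.321 Ω = 4410∠0.0° Ω.
Step 5 — Source phasor: V = 102∠-17.5° V = 97.28 - j30.67 V.
Step 6 — Ohm's law: I = V / Z_total = (97.28 - j30.67) / (4410 + j1.321) = 0.02206 - j0.006962 A.
Step 7 — Convert to polar: |I| = 0.02313 A, ∠I = -17.5°.

I = 0.02313∠-17.5° A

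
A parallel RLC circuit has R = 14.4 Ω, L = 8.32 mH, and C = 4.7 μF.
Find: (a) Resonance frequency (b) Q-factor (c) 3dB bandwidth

Step 1 — Resonance: ω₀ = 1/√(LC) = 1/√(0.00832·4.7e-06) = 5057 rad/s.
Step 2 — f₀ = ω₀/(2π) = 804.8 Hz.
Step 3 — Parallel Q: Q = R/(ω₀L) = 14.4/(5057·0.00832) = 0.3423.
Step 4 — Bandwidth: Δω = ω₀/Q = 1.478e+04 rad/s; BW = Δω/(2π) = 2352 Hz.

(a) f₀ = 804.8 Hz  (b) Q = 0.3423  (c) BW = 2352 Hz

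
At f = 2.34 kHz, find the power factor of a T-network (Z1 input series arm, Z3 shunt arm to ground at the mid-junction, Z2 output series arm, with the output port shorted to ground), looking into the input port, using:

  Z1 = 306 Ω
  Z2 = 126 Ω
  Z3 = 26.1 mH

Step 1 — Angular frequency: ω = 2π·f = 2π·2340 = 1.47e+04 rad/s.
Step 2 — Component impedances:
  Z1: Z = R = 306 Ω
  Z2: Z = R = 126 Ω
  Z3: Z = jωL = j·1.47e+04·0.0261 = 0 + j383.7 Ω
Step 3 — With the output port shorted to ground, the output series arm Z2 runs from the junction to ground; the shunt arm Z3 also runs from the junction to ground. They appear in parallel: Z3 || Z2 = 113.7 + j37.35 Ω.
Step 4 — Series with input arm Z1: Z_in = Z1 + (Z3 || Z2) = 419.7 + j37.35 Ω = 421.4∠5.1° Ω.
Step 5 — Power factor: PF = cos(φ) = Re(Z)/|Z| = 419.74/421.4 = 0.9961.
Step 6 — Type: Im(Z) = 37.35 ⇒ lagging (phase φ = 5.1°).

PF = 0.9961 (lagging, φ = 5.1°)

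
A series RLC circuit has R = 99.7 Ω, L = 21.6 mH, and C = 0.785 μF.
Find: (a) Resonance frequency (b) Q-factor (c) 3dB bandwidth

Step 1 — Resonance: ω₀ = 1/√(LC) = 1/√(0.0216·7.85e-07) = 7680 rad/s.
Step 2 — f₀ = ω₀/(2π) = 1222 Hz.
Step 3 — Series Q: Q = ω₀L/R = 7680·0.0216/99.7 = 1.664.
Step 4 — Bandwidth: Δω = ω₀/Q = 4616 rad/s; BW = Δω/(2π) = 734.6 Hz.

(a) f₀ = 1222 Hz  (b) Q = 1.664  (c) BW = 734.6 Hz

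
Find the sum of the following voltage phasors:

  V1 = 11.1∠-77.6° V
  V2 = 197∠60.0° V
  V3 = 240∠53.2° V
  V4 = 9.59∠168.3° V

Step 1 — Convert each phasor to rectangular form:
  V1 = 11.1·(cos(-77.6°) + j·sin(-77.6°)) = 2.384 - j10.84 V
  V2 = 197·(cos(60.0°) + j·sin(60.0°)) = 98.5 + j170.6 V
  V3 = 240·(cos(53.2°) + j·sin(53.2°)) = 143.8 + j192.2 V
  V4 = 9.59·(cos(168.3°) + j·sin(168.3°)) = -9.391 + j1.945 V
Step 2 — Sum components: V_total = 235.3 + j353.9 V.
Step 3 — Convert to polar: |V_total| = 424.9 V, ∠V_total = 56.4°.

V_total = 424.9∠56.4° V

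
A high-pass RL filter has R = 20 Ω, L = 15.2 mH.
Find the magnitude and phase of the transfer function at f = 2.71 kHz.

Step 1 — Angular frequency: ω = 2π·2710 = 1.703e+04 rad/s.
Step 2 — Transfer function: H(jω) = jωL/(R + jωL).
Step 3 — Numerator jωL = j·258.8; denominator R + jωL = 20 + j258.8.
Step 4 — H = 0.9941 + j0.07682.
Step 5 — Magnitude: |H| = 0.997 (-0.0 dB); phase: φ = 4.4°.

|H| = 0.997 (-0.0 dB), φ = 4.4°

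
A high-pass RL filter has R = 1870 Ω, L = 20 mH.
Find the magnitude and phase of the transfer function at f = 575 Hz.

Step 1 — Angular frequency: ω = 2π·575 = 3613 rad/s.
Step 2 — Transfer function: H(jω) = jωL/(R + jωL).
Step 3 — Numerator jωL = j·72.26; denominator R + jωL = 1870 + j72.26.
Step 4 — H = 0.001491 + j0.03858.
Step 5 — Magnitude: |H| = 0.03861 (-28.3 dB); phase: φ = 87.8°.

|H| = 0.03861 (-28.3 dB), φ = 87.8°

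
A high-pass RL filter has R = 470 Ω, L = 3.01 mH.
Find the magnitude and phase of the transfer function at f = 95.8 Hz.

Step 1 — Angular frequency: ω = 2π·95.8 = 601.9 rad/s.
Step 2 — Transfer function: H(jω) = jωL/(R + jωL).
Step 3 — Numerator jωL = j·1.812; denominator R + jωL = 470 + j1.812.
Step 4 — H = 1.486e-05 + j0.003855.
Step 5 — Magnitude: |H| = 0.003855 (-48.3 dB); phase: φ = 89.8°.

|H| = 0.003855 (-48.3 dB), φ = 89.8°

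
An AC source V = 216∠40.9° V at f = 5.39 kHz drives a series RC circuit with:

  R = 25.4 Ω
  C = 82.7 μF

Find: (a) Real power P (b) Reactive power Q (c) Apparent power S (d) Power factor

Step 1 — Angular frequency: ω = 2π·f = 2π·5390 = 3.387e+04 rad/s.
Step 2 — Component impedances:
  R: Z = R = 25.4 Ω
  C: Z = 1/(jωC) = -j/(ω·C) = 0 - j0.357 Ω
Step 3 — Series combination: Z_total = R + C = 25.4 - j0.357 Ω = 25.4∠-0.8° Ω.
Step 4 — Source phasor: V = 216∠40.9° V = 163.3 + j141.4 V.
Step 5 — Current: I = V / Z = 6.348 + j5.657 A = 8.503∠41.7° A.
Step 6 — Complex power: S = V·I* = 1836 - j25.82 VA.
Step 7 — Real power: P = Re(S) = 1836 W.
Step 8 — Reactive power: Q = Im(S) = -25.82 VAR.
Step 9 — Apparent power: |S| = 1837 VA.
Step 10 — Power factor: PF = P/|S| = 0.9999 (leading).

(a) P = 1836 W  (b) Q = -25.82 VAR  (c) S = 1837 VA  (d) PF = 0.9999 (leading)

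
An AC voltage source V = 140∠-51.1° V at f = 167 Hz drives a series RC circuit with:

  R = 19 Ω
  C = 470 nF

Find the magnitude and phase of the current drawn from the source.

Step 1 — Angular frequency: ω = 2π·f = 2π·167 = 1049 rad/s.
Step 2 — Component impedances:
  R: Z = R = 19 Ω
  C: Z = 1/(jωC) = -j/(ω·C) = 0 - j2028 Ω
Step 3 — Series combination: Z_total = R + C = 19 - j2028 Ω = 2028∠-89.5° Ω.
Step 4 — Source phasor: V = 140∠-51.1° V = 87.91 - j109 V.
Step 5 — Ohm's law: I = V / Z_total = (87.91 - j109) / (19 - j2028) = 0.05413 + j0.04285 A.
Step 6 — Convert to polar: |I| = 0.06904 A, ∠I = 38.4°.

I = 0.06904∠38.4° A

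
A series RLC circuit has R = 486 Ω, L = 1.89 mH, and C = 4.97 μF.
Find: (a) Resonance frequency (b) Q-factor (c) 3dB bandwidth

Step 1 — Resonance: ω₀ = 1/√(LC) = 1/√(0.00189·4.97e-06) = 1.032e+04 rad/s.
Step 2 — f₀ = ω₀/(2π) = 1642 Hz.
Step 3 — Series Q: Q = ω₀L/R = 1.032e+04·0.00189/486 = 0.04013.
Step 4 — Bandwidth: Δω = ω₀/Q = 2.571e+05 rad/s; BW = Δω/(2π) = 4.093e+04 Hz.

(a) f₀ = 1642 Hz  (b) Q = 0.04013  (c) BW = 4.093e+04 Hz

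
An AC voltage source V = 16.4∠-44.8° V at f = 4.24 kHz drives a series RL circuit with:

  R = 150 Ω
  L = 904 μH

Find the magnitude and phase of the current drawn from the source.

Step 1 — Angular frequency: ω = 2π·f = 2π·4240 = 2.664e+04 rad/s.
Step 2 — Component impedances:
  R: Z = R = 150 Ω
  L: Z = jωL = j·2.664e+04·0.000904 = 0 + j24.08 Ω
Step 3 — Series combination: Z_total = R + L = 150 + j24.08 Ω = 151.9∠9.1° Ω.
Step 4 — Source phasor: V = 16.4∠-44.8° V = 11.64 - j11.56 V.
Step 5 — Ohm's law: I = V / Z_total = (11.64 - j11.56) / (150 + j24.08) = 0.06357 - j0.08725 A.
Step 6 — Convert to polar: |I| = 0.108 A, ∠I = -53.9°.

I = 0.108∠-53.9° A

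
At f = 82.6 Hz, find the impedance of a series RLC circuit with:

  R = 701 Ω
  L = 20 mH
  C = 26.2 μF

Step 1 — Angular frequency: ω = 2π·f = 2π·82.6 = 519 rad/s.
Step 2 — Component impedances:
  R: Z = R = 701 Ω
  L: Z = jωL = j·519·0.02 = 0 + j10.38 Ω
  C: Z = 1/(jωC) = -j/(ω·C) = 0 - j73.54 Ω
Step 3 — Series combination: Z_total = R + L + C = 701 - j63.16 Ω = 703.8∠-5.1° Ω.

Z = 701 - j63.16 Ω = 703.8∠-5.1° Ω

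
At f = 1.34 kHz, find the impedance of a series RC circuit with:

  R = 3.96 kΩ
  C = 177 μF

Step 1 — Angular frequency: ω = 2π·f = 2π·1340 = 8419 rad/s.
Step 2 — Component impedances:
  R: Z = R = 3960 Ω
  C: Z = 1/(jωC) = -j/(ω·C) = 0 - j0.671 Ω
Step 3 — Series combination: Z_total = R + C = 3960 - j0.671 Ω = 3960∠-0.0° Ω.

Z = 3960 - j0.671 Ω = 3960∠-0.0° Ω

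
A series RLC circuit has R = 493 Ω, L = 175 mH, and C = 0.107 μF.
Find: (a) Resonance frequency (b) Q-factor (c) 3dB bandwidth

Step 1 — Resonance: ω₀ = 1/√(LC) = 1/√(0.175·1.07e-07) = 7308 rad/s.
Step 2 — f₀ = ω₀/(2π) = 1163 Hz.
Step 3 — Series Q: Q = ω₀L/R = 7308·0.175/493 = 2.594.
Step 4 — Bandwidth: Δω = ω₀/Q = 2817 rad/s; BW = Δω/(2π) = 448.4 Hz.

(a) f₀ = 1163 Hz  (b) Q = 2.594  (c) BW = 448.4 Hz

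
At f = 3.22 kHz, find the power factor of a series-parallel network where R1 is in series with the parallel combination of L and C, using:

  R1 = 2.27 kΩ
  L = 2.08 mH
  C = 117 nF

Step 1 — Angular frequency: ω = 2π·f = 2π·3220 = 2.023e+04 rad/s.
Step 2 — Component impedances:
  R1: Z = R = 2270 Ω
  L: Z = jωL = j·2.023e+04·0.00208 = 0 + j42.08 Ω
  C: Z = 1/(jωC) = -j/(ω·C) = 0 - j422.5 Ω
Step 3 — Parallel branch: L || C = 1/(1/L + 1/C) = 0 + j46.74 Ω.
Step 4 — Series with R1: Z_total = R1 + (L || C) = 2270 + j46.74 Ω = 2270∠1.2° Ω.
Step 5 — Power factor: PF = cos(φ) = Re(Z)/|Z| = 2270/2270.5 = 0.9998.
Step 6 — Type: Im(Z) = 46.74 ⇒ lagging (phase φ = 1.2°).

PF = 0.9998 (lagging, φ = 1.2°)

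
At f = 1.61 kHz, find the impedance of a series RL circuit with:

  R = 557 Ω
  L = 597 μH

Step 1 — Angular frequency: ω = 2π·f = 2π·1610 = 1.012e+04 rad/s.
Step 2 — Component impedances:
  R: Z = R = 557 Ω
  L: Z = jωL = j·1.012e+04·0.000597 = 0 + j6.039 Ω
Step 3 — Series combination: Z_total = R + L = 557 + j6.039 Ω = 557∠0.6° Ω.

Z = 557 + j6.039 Ω = 557∠0.6° Ω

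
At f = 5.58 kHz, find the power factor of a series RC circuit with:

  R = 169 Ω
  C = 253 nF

Step 1 — Angular frequency: ω = 2π·f = 2π·5580 = 3.506e+04 rad/s.
Step 2 — Component impedances:
  R: Z = R = 169 Ω
  C: Z = 1/(jωC) = -j/(ω·C) = 0 - j112.7 Ω
Step 3 — Series combination: Z_total = R + C = 169 - j112.7 Ω = 203.2∠-33.7° Ω.
Step 4 — Power factor: PF = cos(φ) = Re(Z)/|Z| = 169/203.15 = 0.8319.
Step 5 — Type: Im(Z) = -112.7 ⇒ leading (phase φ = -33.7°).

PF = 0.8319 (leading, φ = -33.7°)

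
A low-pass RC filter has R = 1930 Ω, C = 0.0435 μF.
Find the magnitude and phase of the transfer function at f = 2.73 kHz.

Step 1 — Angular frequency: ω = 2π·2730 = 1.715e+04 rad/s.
Step 2 — Transfer function: H(jω) = 1/(1 + jωRC).
Step 3 — Denominator: 1 + jωRC = 1 + j·1.715e+04·1930·4.35e-08 = 1 + j1.44.
Step 4 — H = 0.3253 - j0.4685.
Step 5 — Magnitude: |H| = 0.5704 (-4.9 dB); phase: φ = -55.2°.

|H| = 0.5704 (-4.9 dB), φ = -55.2°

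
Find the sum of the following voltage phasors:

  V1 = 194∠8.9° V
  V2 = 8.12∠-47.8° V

Step 1 — Convert each phasor to rectangular form:
  V1 = 194·(cos(8.9°) + j·sin(8.9°)) = 191.7 + j30.01 V
  V2 = 8.12·(cos(-47.8°) + j·sin(-47.8°)) = 5.454 - j6.015 V
Step 2 — Sum components: V_total = 197.1 + j24 V.
Step 3 — Convert to polar: |V_total| = 198.6 V, ∠V_total = 6.9°.

V_total = 198.6∠6.9° V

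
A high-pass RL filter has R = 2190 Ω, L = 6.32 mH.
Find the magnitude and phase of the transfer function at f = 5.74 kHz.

Step 1 — Angular frequency: ω = 2π·5740 = 3.607e+04 rad/s.
Step 2 — Transfer function: H(jω) = jωL/(R + jωL).
Step 3 — Numerator jωL = j·227.9; denominator R + jωL = 2190 + j227.9.
Step 4 — H = 0.01072 + j0.103.
Step 5 — Magnitude: |H| = 0.1035 (-19.7 dB); phase: φ = 84.1°.

|H| = 0.1035 (-19.7 dB), φ = 84.1°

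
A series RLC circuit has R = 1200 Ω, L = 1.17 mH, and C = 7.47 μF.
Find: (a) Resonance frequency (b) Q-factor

Step 1 — Resonance condition Im(Z)=0 gives ω₀ = 1/√(LC).
Step 2 — ω₀ = 1/√(0.00117·7.47e-06) = 1.07e+04 rad/s.
Step 3 — f₀ = ω₀/(2π) = 1702 Hz.
Step 4 — Series Q: Q = ω₀L/R = 1.07e+04·0.00117/1200 = 0.01043.

(a) f₀ = 1702 Hz  (b) Q = 0.01043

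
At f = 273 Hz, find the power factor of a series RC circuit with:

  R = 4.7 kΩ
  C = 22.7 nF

Step 1 — Angular frequency: ω = 2π·f = 2π·273 = 1715 rad/s.
Step 2 — Component impedances:
  R: Z = R = 4700 Ω
  C: Z = 1/(jωC) = -j/(ω·C) = 0 - j2.568e+04 Ω
Step 3 — Series combination: Z_total = R + C = 4700 - j2.568e+04 Ω = 2.611e+04∠-79.6° Ω.
Step 4 — Power factor: PF = cos(φ) = Re(Z)/|Z| = 4700/2.611e+04 = 0.18.
Step 5 — Type: Im(Z) = -2.568e+04 ⇒ leading (phase φ = -79.6°).

PF = 0.18 (leading, φ = -79.6°)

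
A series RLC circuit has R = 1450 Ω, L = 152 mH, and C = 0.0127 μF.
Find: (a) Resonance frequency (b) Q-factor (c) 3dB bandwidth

Step 1 — Resonance: ω₀ = 1/√(LC) = 1/√(0.152·1.27e-08) = 2.276e+04 rad/s.
Step 2 — f₀ = ω₀/(2π) = 3622 Hz.
Step 3 — Series Q: Q = ω₀L/R = 2.276e+04·0.152/1450 = 2.386.
Step 4 — Bandwidth: Δω = ω₀/Q = 9539 rad/s; BW = Δω/(2π) = 1518 Hz.

(a) f₀ = 3622 Hz  (b) Q = 2.386  (c) BW = 1518 Hz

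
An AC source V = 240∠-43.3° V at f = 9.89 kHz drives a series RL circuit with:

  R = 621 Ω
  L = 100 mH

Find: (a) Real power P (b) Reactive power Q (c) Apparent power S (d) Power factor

Step 1 — Angular frequency: ω = 2π·f = 2π·9890 = 6.214e+04 rad/s.
Step 2 — Component impedances:
  R: Z = R = 621 Ω
  L: Z = jωL = j·6.214e+04·0.1 = 0 + j6214 Ω
Step 3 — Series combination: Z_total = R + L = 621 + j6214 Ω = 6245∠84.3° Ω.
Step 4 — Source phasor: V = 240∠-43.3° V = 174.7 - j164.6 V.
Step 5 — Current: I = V / Z = -0.02344 - j0.03045 A = 0.03843∠-127.6° A.
Step 6 — Complex power: S = V·I* = 0.9172 + j9.178 VA.
Step 7 — Real power: P = Re(S) = 0.9172 W.
Step 8 — Reactive power: Q = Im(S) = 9.178 VAR.
Step 9 — Apparent power: |S| = 9.223 VA.
Step 10 — Power factor: PF = P/|S| = 0.09944 (lagging).

(a) P = 0.9172 W  (b) Q = 9.178 VAR  (c) S = 9.223 VA  (d) PF = 0.09944 (lagging)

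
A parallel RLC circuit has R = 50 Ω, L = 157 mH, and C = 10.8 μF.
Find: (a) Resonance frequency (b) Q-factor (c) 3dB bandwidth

Step 1 — Resonance: ω₀ = 1/√(LC) = 1/√(0.157·1.08e-05) = 768 rad/s.
Step 2 — f₀ = ω₀/(2π) = 122.2 Hz.
Step 3 — Parallel Q: Q = R/(ω₀L) = 50/(768·0.157) = 0.4147.
Step 4 — Bandwidth: Δω = ω₀/Q = 1852 rad/s; BW = Δω/(2π) = 294.7 Hz.

(a) f₀ = 122.2 Hz  (b) Q = 0.4147  (c) BW = 294.7 Hz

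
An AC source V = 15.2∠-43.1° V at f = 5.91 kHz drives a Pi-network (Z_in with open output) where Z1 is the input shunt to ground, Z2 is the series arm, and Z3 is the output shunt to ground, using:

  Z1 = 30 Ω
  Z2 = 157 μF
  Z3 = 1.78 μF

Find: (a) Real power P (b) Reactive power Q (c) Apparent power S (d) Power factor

Step 1 — Angular frequency: ω = 2π·f = 2π·5910 = 3.713e+04 rad/s.
Step 2 — Component impedances:
  Z1: Z = R = 30 Ω
  Z2: Z = 1/(jωC) = -j/(ω·C) = 0 - j0.1715 Ω
  Z3: Z = 1/(jωC) = -j/(ω·C) = 0 - j15.13 Ω
Step 3 — With open output, the series arm Z2 and the output shunt Z3 appear in series to ground: Z2 + Z3 = 0 - j15.3 Ω.
Step 4 — Parallel with input shunt Z1: Z_in = Z1 || (Z2 + Z3) = 6.193 - j12.14 Ω = 13.63∠-63.0° Ω.
Step 5 — Source phasor: V = 15.2∠-43.1° V = 11.1 - j10.39 V.
Step 6 — Current: I = V / Z = 1.049 + j0.3792 A = 1.115∠19.9° A.
Step 7 — Complex power: S = V·I* = 7.701 - j15.1 VA.
Step 8 — Real power: P = Re(S) = 7.701 W.
Step 9 — Reactive power: Q = Im(S) = -15.1 VAR.
Step 10 — Apparent power: |S| = 16.95 VA.
Step 11 — Power factor: PF = P/|S| = 0.4543 (leading).

(a) P = 7.701 W  (b) Q = -15.1 VAR  (c) S = 16.95 VA  (d) PF = 0.4543 (leading)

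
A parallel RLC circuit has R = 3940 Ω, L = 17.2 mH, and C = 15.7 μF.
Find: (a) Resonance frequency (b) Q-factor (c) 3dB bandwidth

Step 1 — Resonance: ω₀ = 1/√(LC) = 1/√(0.0172·1.57e-05) = 1924 rad/s.
Step 2 — f₀ = ω₀/(2π) = 306.3 Hz.
Step 3 — Parallel Q: Q = R/(ω₀L) = 3940/(1924·0.0172) = 119.
Step 4 — Bandwidth: Δω = ω₀/Q = 16.17 rad/s; BW = Δω/(2π) = 2.573 Hz.

(a) f₀ = 306.3 Hz  (b) Q = 119  (c) BW = 2.573 Hz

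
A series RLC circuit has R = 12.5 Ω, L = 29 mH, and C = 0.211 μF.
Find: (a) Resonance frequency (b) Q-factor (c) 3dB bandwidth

Step 1 — Resonance: ω₀ = 1/√(LC) = 1/√(0.029·2.11e-07) = 1.278e+04 rad/s.
Step 2 — f₀ = ω₀/(2π) = 2035 Hz.
Step 3 — Series Q: Q = ω₀L/R = 1.278e+04·0.029/12.5 = 29.66.
Step 4 — Bandwidth: Δω = ω₀/Q = 431 rad/s; BW = Δω/(2π) = 68.6 Hz.

(a) f₀ = 2035 Hz  (b) Q = 29.66  (c) BW = 68.6 Hz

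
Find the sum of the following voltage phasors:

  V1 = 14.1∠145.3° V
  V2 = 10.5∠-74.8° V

Step 1 — Convert each phasor to rectangular form:
  V1 = 14.1·(cos(145.3°) + j·sin(145.3°)) = -11.59 + j8.027 V
  V2 = 10.5·(cos(-74.8°) + j·sin(-74.8°)) = 2.753 - j10.13 V
Step 2 — Sum components: V_total = -8.839 - j2.106 V.
Step 3 — Convert to polar: |V_total| = 9.087 V, ∠V_total = -166.6°.

V_total = 9.087∠-166.6° V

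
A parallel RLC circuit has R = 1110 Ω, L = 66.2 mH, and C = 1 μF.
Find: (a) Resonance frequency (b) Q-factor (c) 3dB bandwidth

Step 1 — Resonance: ω₀ = 1/√(LC) = 1/√(0.0662·1e-06) = 3887 rad/s.
Step 2 — f₀ = ω₀/(2π) = 618.6 Hz.
Step 3 — Parallel Q: Q = R/(ω₀L) = 1110/(3887·0.0662) = 4.314.
Step 4 — Bandwidth: Δω = ω₀/Q = 900.9 rad/s; BW = Δω/(2π) = 143.4 Hz.

(a) f₀ = 618.6 Hz  (b) Q = 4.314  (c) BW = 143.4 Hz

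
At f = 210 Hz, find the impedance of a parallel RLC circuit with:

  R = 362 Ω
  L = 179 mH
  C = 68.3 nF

Step 1 — Angular frequency: ω = 2π·f = 2π·210 = 1319 rad/s.
Step 2 — Component impedances:
  R: Z = R = 362 Ω
  L: Z = jωL = j·1319·0.179 = 0 + j236.2 Ω
  C: Z = 1/(jωC) = -j/(ω·C) = 0 - j1.11e+04 Ω
Step 3 — Parallel combination: 1/Z_total = 1/R + 1/L + 1/C; Z_total = 111.4 + j167.1 Ω = 200.8∠56.3° Ω.

Z = 111.4 + j167.1 Ω = 200.8∠56.3° Ω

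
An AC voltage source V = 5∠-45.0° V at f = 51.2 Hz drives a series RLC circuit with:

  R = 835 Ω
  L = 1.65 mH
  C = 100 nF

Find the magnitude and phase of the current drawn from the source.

Step 1 — Angular frequency: ω = 2π·f = 2π·51.2 = 321.7 rad/s.
Step 2 — Component impedances:
  R: Z = R = 835 Ω
  L: Z = jωL = j·321.7·0.00165 = 0 + j0.5308 Ω
  C: Z = 1/(jωC) = -j/(ω·C) = 0 - j3.108e+04 Ω
Step 3 — Series combination: Z_total = R + L + C = 835 - j3.108e+04 Ω = 3.11e+04∠-88.5° Ω.
Step 4 — Source phasor: V = 5∠-45.0° V = 3.536 - j3.536 V.
Step 5 — Ohm's law: I = V / Z_total = (3.536 - j3.536) / (835 - j3.108e+04) = 0.0001167 + j0.0001106 A.
Step 6 — Convert to polar: |I| = 0.0001608 A, ∠I = 43.5°.

I = 0.0001608∠43.5° A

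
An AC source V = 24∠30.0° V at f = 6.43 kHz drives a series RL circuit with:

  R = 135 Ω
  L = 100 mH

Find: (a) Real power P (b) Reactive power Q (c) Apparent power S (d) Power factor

Step 1 — Angular frequency: ω = 2π·f = 2π·6430 = 4.04e+04 rad/s.
Step 2 — Component impedances:
  R: Z = R = 135 Ω
  L: Z = jωL = j·4.04e+04·0.1 = 0 + j4040 Ω
Step 3 — Series combination: Z_total = R + L = 135 + j4040 Ω = 4042∠88.1° Ω.
Step 4 — Source phasor: V = 24∠30.0° V = 20.78 + j12 V.
Step 5 — Current: I = V / Z = 0.003139 - j0.00504 A = 0.005937∠-58.1° A.
Step 6 — Complex power: S = V·I* = 0.004759 + j0.1424 VA.
Step 7 — Real power: P = Re(S) = 0.004759 W.
Step 8 — Reactive power: Q = Im(S) = 0.1424 VAR.
Step 9 — Apparent power: |S| = 0.1425 VA.
Step 10 — Power factor: PF = P/|S| = 0.0334 (lagging).

(a) P = 0.004759 W  (b) Q = 0.1424 VAR  (c) S = 0.1425 VA  (d) PF = 0.0334 (lagging)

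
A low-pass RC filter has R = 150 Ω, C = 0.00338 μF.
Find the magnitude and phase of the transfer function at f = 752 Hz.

Step 1 — Angular frequency: ω = 2π·752 = 4725 rad/s.
Step 2 — Transfer function: H(jω) = 1/(1 + jωRC).
Step 3 — Denominator: 1 + jωRC = 1 + j·4725·150·3.38e-09 = 1 + j0.002396.
Step 4 — H = 1 - j0.002396.
Step 5 — Magnitude: |H| = 1 (-0.0 dB); phase: φ = -0.1°.

|H| = 1 (-0.0 dB), φ = -0.1°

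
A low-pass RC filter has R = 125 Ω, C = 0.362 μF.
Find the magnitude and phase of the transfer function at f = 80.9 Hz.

Step 1 — Angular frequency: ω = 2π·80.9 = 508.3 rad/s.
Step 2 — Transfer function: H(jω) = 1/(1 + jωRC).
Step 3 — Denominator: 1 + jωRC = 1 + j·508.3·125·3.62e-07 = 1 + j0.023.
Step 4 — H = 0.9995 - j0.02299.
Step 5 — Magnitude: |H| = 0.9997 (-0.0 dB); phase: φ = -1.3°.

|H| = 0.9997 (-0.0 dB), φ = -1.3°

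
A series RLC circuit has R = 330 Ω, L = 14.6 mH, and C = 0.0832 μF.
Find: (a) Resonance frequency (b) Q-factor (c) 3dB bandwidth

Step 1 — Resonance: ω₀ = 1/√(LC) = 1/√(0.0146·8.32e-08) = 2.869e+04 rad/s.
Step 2 — f₀ = ω₀/(2π) = 4566 Hz.
Step 3 — Series Q: Q = ω₀L/R = 2.869e+04·0.0146/330 = 1.269.
Step 4 — Bandwidth: Δω = ω₀/Q = 2.26e+04 rad/s; BW = Δω/(2π) = 3597 Hz.

(a) f₀ = 4566 Hz  (b) Q = 1.269  (c) BW = 3597 Hz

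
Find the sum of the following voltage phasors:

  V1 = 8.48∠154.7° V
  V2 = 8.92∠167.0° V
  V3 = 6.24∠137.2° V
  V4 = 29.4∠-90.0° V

Step 1 — Convert each phasor to rectangular form:
  V1 = 8.48·(cos(154.7°) + j·sin(154.7°)) = -7.667 + j3.624 V
  V2 = 8.92·(cos(167.0°) + j·sin(167.0°)) = -8.691 + j2.007 V
  V3 = 6.24·(cos(137.2°) + j·sin(137.2°)) = -4.578 + j4.24 V
  V4 = 29.4·(cos(-90.0°) + j·sin(-90.0°)) = 0 - j29.4 V
Step 2 — Sum components: V_total = -20.94 - j19.53 V.
Step 3 — Convert to polar: |V_total| = 28.63 V, ∠V_total = -137.0°.

V_total = 28.63∠-137.0° V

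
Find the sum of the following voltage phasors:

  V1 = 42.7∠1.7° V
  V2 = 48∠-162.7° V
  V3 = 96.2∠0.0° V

Step 1 — Convert each phasor to rectangular form:
  V1 = 42.7·(cos(1.7°) + j·sin(1.7°)) = 42.68 + j1.267 V
  V2 = 48·(cos(-162.7°) + j·sin(-162.7°)) = -45.83 - j14.27 V
  V3 = 96.2·(cos(0.0°) + j·sin(0.0°)) = 96.2 V
Step 2 — Sum components: V_total = 93.05 - j13.01 V.
Step 3 — Convert to polar: |V_total| = 93.96 V, ∠V_total = -8.0°.

V_total = 93.96∠-8.0° V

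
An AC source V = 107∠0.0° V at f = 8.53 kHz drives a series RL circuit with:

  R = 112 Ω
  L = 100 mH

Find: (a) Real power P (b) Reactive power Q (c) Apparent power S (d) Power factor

Step 1 — Angular frequency: ω = 2π·f = 2π·8530 = 5.36e+04 rad/s.
Step 2 — Component impedances:
  R: Z = R = 112 Ω
  L: Z = jωL = j·5.36e+04·0.1 = 0 + j5360 Ω
Step 3 — Series combination: Z_total = R + L = 112 + j5360 Ω = 5361∠88.8° Ω.
Step 4 — Source phasor: V = 107∠0.0° V = 107 V.
Step 5 — Current: I = V / Z = 0.000417 - j0.01996 A = 0.01996∠-88.8° A.
Step 6 — Complex power: S = V·I* = 0.04462 + j2.135 VA.
Step 7 — Real power: P = Re(S) = 0.04462 W.
Step 8 — Reactive power: Q = Im(S) = 2.135 VAR.
Step 9 — Apparent power: |S| = 2.136 VA.
Step 10 — Power factor: PF = P/|S| = 0.02089 (lagging).

(a) P = 0.04462 W  (b) Q = 2.135 VAR  (c) S = 2.136 VA  (d) PF = 0.02089 (lagging)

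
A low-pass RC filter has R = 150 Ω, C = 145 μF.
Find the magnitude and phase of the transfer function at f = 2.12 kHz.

Step 1 — Angular frequency: ω = 2π·2120 = 1.332e+04 rad/s.
Step 2 — Transfer function: H(jω) = 1/(1 + jωRC).
Step 3 — Denominator: 1 + jωRC = 1 + j·1.332e+04·150·0.000145 = 1 + j289.7.
Step 4 — H = 1.191e-05 - j0.003452.
Step 5 — Magnitude: |H| = 0.003452 (-49.2 dB); phase: φ = -89.8°.

|H| = 0.003452 (-49.2 dB), φ = -89.8°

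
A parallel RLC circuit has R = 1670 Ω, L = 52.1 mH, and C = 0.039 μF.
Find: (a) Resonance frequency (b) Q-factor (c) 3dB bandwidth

Step 1 — Resonance: ω₀ = 1/√(LC) = 1/√(0.0521·3.9e-08) = 2.218e+04 rad/s.
Step 2 — f₀ = ω₀/(2π) = 3531 Hz.
Step 3 — Parallel Q: Q = R/(ω₀L) = 1670/(2.218e+04·0.0521) = 1.445.
Step 4 — Bandwidth: Δω = ω₀/Q = 1.535e+04 rad/s; BW = Δω/(2π) = 2444 Hz.

(a) f₀ = 3531 Hz  (b) Q = 1.445  (c) BW = 2444 Hz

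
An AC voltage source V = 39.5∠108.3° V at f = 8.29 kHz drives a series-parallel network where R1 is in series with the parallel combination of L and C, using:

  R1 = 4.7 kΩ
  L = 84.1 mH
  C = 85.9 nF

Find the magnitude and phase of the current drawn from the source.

Step 1 — Angular frequency: ω = 2π·f = 2π·8290 = 5.209e+04 rad/s.
Step 2 — Component impedances:
  R1: Z = R = 4700 Ω
  L: Z = jωL = j·5.209e+04·0.0841 = 0 + j4381 Ω
  C: Z = 1/(jωC) = -j/(ω·C) = 0 - j223.5 Ω
Step 3 — Parallel branch: L || C = 1/(1/L + 1/C) = 0 - j235.5 Ω.
Step 4 — Series with R1: Z_total = R1 + (L || C) = 4700 - j235.5 Ω = 4706∠-2.9° Ω.
Step 5 — Source phasor: V = 39.5∠108.3° V = -12.4 + j37.5 V.
Step 6 — Ohm's law: I = V / Z_total = (-12.4 + j37.5) / (4700 - j235.5) = -0.003031 + j0.007827 A.
Step 7 — Convert to polar: |I| = 0.008394 A, ∠I = 111.2°.

I = 0.008394∠111.2° A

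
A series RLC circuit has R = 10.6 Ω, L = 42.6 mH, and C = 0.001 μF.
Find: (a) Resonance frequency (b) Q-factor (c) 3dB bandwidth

Step 1 — Resonance: ω₀ = 1/√(LC) = 1/√(0.0426·1e-09) = 1.532e+05 rad/s.
Step 2 — f₀ = ω₀/(2π) = 2.438e+04 Hz.
Step 3 — Series Q: Q = ω₀L/R = 1.532e+05·0.0426/10.6 = 615.7.
Step 4 — Bandwidth: Δω = ω₀/Q = 248.8 rad/s; BW = Δω/(2π) = 39.6 Hz.

(a) f₀ = 2.438e+04 Hz  (b) Q = 615.7  (c) BW = 39.6 Hz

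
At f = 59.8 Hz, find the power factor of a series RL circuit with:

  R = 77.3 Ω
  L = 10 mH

Step 1 — Angular frequency: ω = 2π·f = 2π·59.8 = 375.7 rad/s.
Step 2 — Component impedances:
  R: Z = R = 77.3 Ω
  L: Z = jωL = j·375.7·0.01 = 0 + j3.757 Ω
Step 3 — Series combination: Z_total = R + L = 77.3 + j3.757 Ω = 77.39∠2.8° Ω.
Step 4 — Power factor: PF = cos(φ) = Re(Z)/|Z| = 77.3/77.39 = 0.9988.
Step 5 — Type: Im(Z) = 3.757 ⇒ lagging (phase φ = 2.8°).

PF = 0.9988 (lagging, φ = 2.8°)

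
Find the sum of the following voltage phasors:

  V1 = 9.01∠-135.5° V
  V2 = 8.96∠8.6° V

Step 1 — Convert each phasor to rectangular form:
  V1 = 9.01·(cos(-135.5°) + j·sin(-135.5°)) = -6.426 - j6.315 V
  V2 = 8.96·(cos(8.6°) + j·sin(8.6°)) = 8.859 + j1.34 V
Step 2 — Sum components: V_total = 2.433 - j4.975 V.
Step 3 — Convert to polar: |V_total| = 5.538 V, ∠V_total = -63.9°.

V_total = 5.538∠-63.9° V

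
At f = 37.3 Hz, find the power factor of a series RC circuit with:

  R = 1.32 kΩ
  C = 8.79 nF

Step 1 — Angular frequency: ω = 2π·f = 2π·37.3 = 234.4 rad/s.
Step 2 — Component impedances:
  R: Z = R = 1320 Ω
  C: Z = 1/(jωC) = -j/(ω·C) = 0 - j4.854e+05 Ω
Step 3 — Series combination: Z_total = R + C = 1320 - j4.854e+05 Ω = 4.854e+05∠-89.8° Ω.
Step 4 — Power factor: PF = cos(φ) = Re(Z)/|Z| = 1320/4.854e+05 = 0.002719.
Step 5 — Type: Im(Z) = -4.854e+05 ⇒ leading (phase φ = -89.8°).

PF = 0.002719 (leading, φ = -89.8°)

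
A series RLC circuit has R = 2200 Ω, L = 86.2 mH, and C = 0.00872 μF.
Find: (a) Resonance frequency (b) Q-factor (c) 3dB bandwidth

Step 1 — Resonance: ω₀ = 1/√(LC) = 1/√(0.0862·8.72e-09) = 3.647e+04 rad/s.
Step 2 — f₀ = ω₀/(2π) = 5805 Hz.
Step 3 — Series Q: Q = ω₀L/R = 3.647e+04·0.0862/2200 = 1.429.
Step 4 — Bandwidth: Δω = ω₀/Q = 2.552e+04 rad/s; BW = Δω/(2π) = 4062 Hz.

(a) f₀ = 5805 Hz  (b) Q = 1.429  (c) BW = 4062 Hz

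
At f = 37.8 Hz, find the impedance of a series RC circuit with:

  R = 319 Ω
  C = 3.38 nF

Step 1 — Angular frequency: ω = 2π·f = 2π·37.8 = 237.5 rad/s.
Step 2 — Component impedances:
  R: Z = R = 319 Ω
  C: Z = 1/(jωC) = -j/(ω·C) = 0 - j1.246e+06 Ω
Step 3 — Series combination: Z_total = R + C = 319 - j1.246e+06 Ω = 1.246e+06∠-90.0° Ω.

Z = 319 - j1.246e+06 Ω = 1.246e+06∠-90.0° Ω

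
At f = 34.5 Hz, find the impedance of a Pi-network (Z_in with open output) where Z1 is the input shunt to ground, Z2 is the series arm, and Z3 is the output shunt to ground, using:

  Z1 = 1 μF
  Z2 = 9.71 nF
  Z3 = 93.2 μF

Step 1 — Angular frequency: ω = 2π·f = 2π·34.5 = 216.8 rad/s.
Step 2 — Component impedances:
  Z1: Z = 1/(jωC) = -j/(ω·C) = 0 - j4613 Ω
  Z2: Z = 1/(jωC) = -j/(ω·C) = 0 - j4.751e+05 Ω
  Z3: Z = 1/(jωC) = -j/(ω·C) = 0 - j49.5 Ω
Step 3 — With open output, the series arm Z2 and the output shunt Z3 appear in series to ground: Z2 + Z3 = 0 - j4.751e+05 Ω.
Step 4 — Parallel with input shunt Z1: Z_in = Z1 || (Z2 + Z3) = 0 - j4569 Ω = 4569∠-90.0° Ω.

Z = 0 - j4569 Ω = 4569∠-90.0° Ω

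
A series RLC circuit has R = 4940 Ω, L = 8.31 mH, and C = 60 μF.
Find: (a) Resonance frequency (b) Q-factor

Step 1 — Resonance condition Im(Z)=0 gives ω₀ = 1/√(LC).
Step 2 — ω₀ = 1/√(0.00831·6e-05) = 1416 rad/s.
Step 3 — f₀ = ω₀/(2π) = 225.4 Hz.
Step 4 — Series Q: Q = ω₀L/R = 1416·0.00831/4940 = 0.002382.

(a) f₀ = 225.4 Hz  (b) Q = 0.002382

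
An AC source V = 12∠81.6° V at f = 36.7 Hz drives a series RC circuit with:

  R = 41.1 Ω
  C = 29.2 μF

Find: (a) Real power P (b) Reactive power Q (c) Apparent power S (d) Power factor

Step 1 — Angular frequency: ω = 2π·f = 2π·36.7 = 230.6 rad/s.
Step 2 — Component impedances:
  R: Z = R = 41.1 Ω
  C: Z = 1/(jωC) = -j/(ω·C) = 0 - j148.5 Ω
Step 3 — Series combination: Z_total = R + C = 41.1 - j148.5 Ω = 154.1∠-74.5° Ω.
Step 4 — Source phasor: V = 12∠81.6° V = 1.753 + j11.87 V.
Step 5 — Current: I = V / Z = -0.07121 + j0.03151 A = 0.07787∠156.1° A.
Step 6 — Complex power: S = V·I* = 0.2492 - j0.9006 VA.
Step 7 — Real power: P = Re(S) = 0.2492 W.
Step 8 — Reactive power: Q = Im(S) = -0.9006 VAR.
Step 9 — Apparent power: |S| = 0.9345 VA.
Step 10 — Power factor: PF = P/|S| = 0.2667 (leading).

(a) P = 0.2492 W  (b) Q = -0.9006 VAR  (c) S = 0.9345 VA  (d) PF = 0.2667 (leading)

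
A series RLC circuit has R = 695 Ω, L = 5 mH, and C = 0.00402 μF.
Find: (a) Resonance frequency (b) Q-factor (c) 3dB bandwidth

Step 1 — Resonance: ω₀ = 1/√(LC) = 1/√(0.005·4.02e-09) = 2.23e+05 rad/s.
Step 2 — f₀ = ω₀/(2π) = 3.55e+04 Hz.
Step 3 — Series Q: Q = ω₀L/R = 2.23e+05·0.005/695 = 1.605.
Step 4 — Bandwidth: Δω = ω₀/Q = 1.39e+05 rad/s; BW = Δω/(2π) = 2.212e+04 Hz.

(a) f₀ = 3.55e+04 Hz  (b) Q = 1.605  (c) BW = 2.212e+04 Hz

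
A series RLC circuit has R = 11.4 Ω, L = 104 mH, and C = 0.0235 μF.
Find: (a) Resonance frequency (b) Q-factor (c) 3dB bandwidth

Step 1 — Resonance condition Im(Z)=0 gives ω₀ = 1/√(LC).
Step 2 — ω₀ = 1/√(0.104·2.35e-08) = 2.023e+04 rad/s.
Step 3 — f₀ = ω₀/(2π) = 3219 Hz.
Step 4 — Series Q: Q = ω₀L/R = 2.023e+04·0.104/11.4 = 184.5.
Step 5 — 3dB bandwidth: Δω = ω₀/Q = 109.6 rad/s; BW = Δω/(2π) = 17.45 Hz.

(a) f₀ = 3219 Hz  (b) Q = 184.5  (c) BW = 17.45 Hz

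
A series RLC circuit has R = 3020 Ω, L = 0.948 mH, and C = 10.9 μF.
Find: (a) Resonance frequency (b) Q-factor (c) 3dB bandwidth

Step 1 — Resonance: ω₀ = 1/√(LC) = 1/√(0.000948·1.09e-05) = 9837 rad/s.
Step 2 — f₀ = ω₀/(2π) = 1566 Hz.
Step 3 — Series Q: Q = ω₀L/R = 9837·0.000948/3020 = 0.003088.
Step 4 — Bandwidth: Δω = ω₀/Q = 3.186e+06 rad/s; BW = Δω/(2π) = 5.07e+05 Hz.

(a) f₀ = 1566 Hz  (b) Q = 0.003088  (c) BW = 5.07e+05 Hz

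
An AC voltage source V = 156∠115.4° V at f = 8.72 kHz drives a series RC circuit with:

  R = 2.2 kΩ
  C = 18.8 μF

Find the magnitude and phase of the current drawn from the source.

Step 1 — Angular frequency: ω = 2π·f = 2π·8720 = 5.479e+04 rad/s.
Step 2 — Component impedances:
  R: Z = R = 2200 Ω
  C: Z = 1/(jωC) = -j/(ω·C) = 0 - j0.9708 Ω
Step 3 — Series combination: Z_total = R + C = 2200 - j0.9708 Ω = 2200∠-0.0° Ω.
Step 4 — Source phasor: V = 156∠115.4° V = -66.91 + j140.9 V.
Step 5 — Ohm's law: I = V / Z_total = (-66.91 + j140.9) / (2200 - j0.9708) = -0.03044 + j0.06404 A.
Step 6 — Convert to polar: |I| = 0.07091 A, ∠I = 115.4°.

I = 0.07091∠115.4° A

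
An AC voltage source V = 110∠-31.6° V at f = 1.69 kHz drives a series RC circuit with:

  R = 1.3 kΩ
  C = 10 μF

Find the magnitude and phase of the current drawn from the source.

Step 1 — Angular frequency: ω = 2π·f = 2π·1690 = 1.062e+04 rad/s.
Step 2 — Component impedances:
  R: Z = R = 1300 Ω
  C: Z = 1/(jωC) = -j/(ω·C) = 0 - j9.417 Ω
Step 3 — Series combination: Z_total = R + C = 1300 - j9.417 Ω = 1300∠-0.4° Ω.
Step 4 — Source phasor: V = 110∠-31.6° V = 93.69 - j57.64 V.
Step 5 — Ohm's law: I = V / Z_total = (93.69 - j57.64) / (1300 - j9.417) = 0.07239 - j0.04381 A.
Step 6 — Convert to polar: |I| = 0.08461 A, ∠I = -31.2°.

I = 0.08461∠-31.2° A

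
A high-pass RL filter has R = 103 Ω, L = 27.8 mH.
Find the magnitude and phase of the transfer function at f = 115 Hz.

Step 1 — Angular frequency: ω = 2π·115 = 722.6 rad/s.
Step 2 — Transfer function: H(jω) = jωL/(R + jωL).
Step 3 — Numerator jωL = j·20.09; denominator R + jωL = 103 + j20.09.
Step 4 — H = 0.03664 + j0.1879.
Step 5 — Magnitude: |H| = 0.1914 (-14.4 dB); phase: φ = 79.0°.

|H| = 0.1914 (-14.4 dB), φ = 79.0°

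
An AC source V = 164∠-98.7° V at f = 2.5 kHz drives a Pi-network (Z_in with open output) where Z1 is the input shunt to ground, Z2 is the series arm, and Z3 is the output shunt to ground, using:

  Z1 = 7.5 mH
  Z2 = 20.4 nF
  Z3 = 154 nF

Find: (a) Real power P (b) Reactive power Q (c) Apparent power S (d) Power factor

Step 1 — Angular frequency: ω = 2π·f = 2π·2500 = 1.571e+04 rad/s.
Step 2 — Component impedances:
  Z1: Z = jωL = j·1.571e+04·0.0075 = 0 + j117.8 Ω
  Z2: Z = 1/(jωC) = -j/(ω·C) = 0 - j3121 Ω
  Z3: Z = 1/(jωC) = -j/(ω·C) = 0 - j413.4 Ω
Step 3 — With open output, the series arm Z2 and the output shunt Z3 appear in series to ground: Z2 + Z3 = 0 - j3534 Ω.
Step 4 — Parallel with input shunt Z1: Z_in = Z1 || (Z2 + Z3) = 0 + j121.9 Ω = 121.9∠90.0° Ω.
Step 5 — Source phasor: V = 164∠-98.7° V = -24.81 - j162.1 V.
Step 6 — Current: I = V / Z = -1.33 + j0.2035 A = 1.346∠171.3° A.
Step 7 — Complex power: S = V·I* = 0 + j220.7 VA.
Step 8 — Real power: P = Re(S) = 0 W.
Step 9 — Reactive power: Q = Im(S) = 220.7 VAR.
Step 10 — Apparent power: |S| = 220.7 VA.
Step 11 — Power factor: PF = P/|S| = 0 (lagging).

(a) P = 0 W  (b) Q = 220.7 VAR  (c) S = 220.7 VA  (d) PF = 0 (lagging)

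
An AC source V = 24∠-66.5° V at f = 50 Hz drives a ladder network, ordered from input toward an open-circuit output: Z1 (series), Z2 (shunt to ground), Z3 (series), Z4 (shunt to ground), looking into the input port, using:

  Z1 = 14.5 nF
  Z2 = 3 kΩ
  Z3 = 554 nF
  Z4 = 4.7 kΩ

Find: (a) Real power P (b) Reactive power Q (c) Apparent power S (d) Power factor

Step 1 — Angular frequency: ω = 2π·f = 2π·50 = 314.2 rad/s.
Step 2 — Component impedances:
  Z1: Z = 1/(jωC) = -j/(ω·C) = 0 - j2.195e+05 Ω
  Z2: Z = R = 3000 Ω
  Z3: Z = 1/(jωC) = -j/(ω·C) = 0 - j5746 Ω
  Z4: Z = R = 4700 Ω
Step 3 — Ladder network (open output): work backward from the far end, alternating series and parallel combinations. Z_in = 2249 - j2.201e+05 Ω = 2.201e+05∠-89.4° Ω.
Step 4 — Source phasor: V = 24∠-66.5° V = 9.57 - j22.01 V.
Step 5 — Current: I = V / Z = 0.0001004 + j4.246e-05 A = 0.000109∠22.9° A.
Step 6 — Complex power: S = V·I* = 2.674e-05 - j0.002617 VA.
Step 7 — Real power: P = Re(S) = 2.674e-05 W.
Step 8 — Reactive power: Q = Im(S) = -0.002617 VAR.
Step 9 — Apparent power: |S| = 0.002617 VA.
Step 10 — Power factor: PF = P/|S| = 0.01022 (leading).

(a) P = 2.674e-05 W  (b) Q = -0.002617 VAR  (c) S = 0.002617 VA  (d) PF = 0.01022 (leading)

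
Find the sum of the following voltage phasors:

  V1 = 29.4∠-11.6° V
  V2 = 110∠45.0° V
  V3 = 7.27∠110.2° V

Step 1 — Convert each phasor to rectangular form:
  V1 = 29.4·(cos(-11.6°) + j·sin(-11.6°)) = 28.8 - j5.912 V
  V2 = 110·(cos(45.0°) + j·sin(45.0°)) = 77.78 + j77.78 V
  V3 = 7.27·(cos(110.2°) + j·sin(110.2°)) = -2.51 + j6.823 V
Step 2 — Sum components: V_total = 104.1 + j78.69 V.
Step 3 — Convert to polar: |V_total| = 130.5 V, ∠V_total = 37.1°.

V_total = 130.5∠37.1° V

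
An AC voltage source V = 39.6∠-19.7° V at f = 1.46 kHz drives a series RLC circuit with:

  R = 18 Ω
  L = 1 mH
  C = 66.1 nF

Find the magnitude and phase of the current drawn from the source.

Step 1 — Angular frequency: ω = 2π·f = 2π·1460 = 9173 rad/s.
Step 2 — Component impedances:
  R: Z = R = 18 Ω
  L: Z = jωL = j·9173·0.001 = 0 + j9.173 Ω
  C: Z = 1/(jωC) = -j/(ω·C) = 0 - j1649 Ω
Step 3 — Series combination: Z_total = R + L + C = 18 - j1640 Ω = 1640∠-89.4° Ω.
Step 4 — Source phasor: V = 39.6∠-19.7° V = 37.28 - j13.35 V.
Step 5 — Ohm's law: I = V / Z_total = (37.28 - j13.35) / (18 - j1640) = 0.008388 + j0.02264 A.
Step 6 — Convert to polar: |I| = 0.02414 A, ∠I = 69.7°.

I = 0.02414∠69.7° A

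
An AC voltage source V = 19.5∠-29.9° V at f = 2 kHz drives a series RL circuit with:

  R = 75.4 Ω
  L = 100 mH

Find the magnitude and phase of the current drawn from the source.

Step 1 — Angular frequency: ω = 2π·f = 2π·2000 = 1.257e+04 rad/s.
Step 2 — Component impedances:
  R: Z = R = 75.4 Ω
  L: Z = jωL = j·1.257e+04·0.1 = 0 + j1257 Ω
Step 3 — Series combination: Z_total = R + L = 75.4 + j1257 Ω = 1259∠86.6° Ω.
Step 4 — Source phasor: V = 19.5∠-29.9° V = 16.9 - j9.721 V.
Step 5 — Ohm's law: I = V / Z_total = (16.9 - j9.721) / (75.4 + j1257) = -0.006903 - j0.01387 A.
Step 6 — Convert to polar: |I| = 0.01549 A, ∠I = -116.5°.

I = 0.01549∠-116.5° A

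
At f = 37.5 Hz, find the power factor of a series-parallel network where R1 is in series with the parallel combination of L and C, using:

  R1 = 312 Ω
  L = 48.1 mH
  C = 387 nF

Step 1 — Angular frequency: ω = 2π·f = 2π·37.5 = 235.6 rad/s.
Step 2 — Component impedances:
  R1: Z = R = 312 Ω
  L: Z = jωL = j·235.6·0.0481 = 0 + j11.33 Ω
  C: Z = 1/(jωC) = -j/(ω·C) = 0 - j1.097e+04 Ω
Step 3 — Parallel branch: L || C = 1/(1/L + 1/C) = 0 + j11.35 Ω.
Step 4 — Series with R1: Z_total = R1 + (L || C) = 312 + j11.35 Ω = 312.2∠2.1° Ω.
Step 5 — Power factor: PF = cos(φ) = Re(Z)/|Z| = 312/312.21 = 0.9993.
Step 6 — Type: Im(Z) = 11.35 ⇒ lagging (phase φ = 2.1°).

PF = 0.9993 (lagging, φ = 2.1°)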